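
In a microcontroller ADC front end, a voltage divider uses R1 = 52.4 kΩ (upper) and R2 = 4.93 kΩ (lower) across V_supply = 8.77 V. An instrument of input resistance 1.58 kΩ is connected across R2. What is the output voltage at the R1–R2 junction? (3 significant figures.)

R2 ‖ R_L = (4.93 × 1.58)/(4.93 + 1.58) = 1.197 kΩ.
Now apply the divider: V_out = 8.77 × 0.02232 = 0.1958 V.

V_out ≈ 0.196 V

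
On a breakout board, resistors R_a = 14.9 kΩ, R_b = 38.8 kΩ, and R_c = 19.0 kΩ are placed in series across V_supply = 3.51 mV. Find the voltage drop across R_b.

V ≈ 1.87 mV

Series total: ΣR = 14.9 + 38.8 + 19.0 = 72.70 kΩ.
By the voltage-divider rule, V = 3.51 × 38.80/72.70 = 1.873 mV.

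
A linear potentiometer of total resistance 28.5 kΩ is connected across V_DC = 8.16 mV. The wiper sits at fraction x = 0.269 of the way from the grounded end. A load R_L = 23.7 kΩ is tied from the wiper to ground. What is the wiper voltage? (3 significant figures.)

Lower segment x·R_p = 7.667 kΩ; upper segment (1−x)·R_p = 20.83 kΩ.
(x·R_p) ‖ R_L = 5.793 kΩ.
Then V_out = V_DC · 5.793/(20.83 + 5.793) = 1.775 mV.

V_out ≈ 1.78 mV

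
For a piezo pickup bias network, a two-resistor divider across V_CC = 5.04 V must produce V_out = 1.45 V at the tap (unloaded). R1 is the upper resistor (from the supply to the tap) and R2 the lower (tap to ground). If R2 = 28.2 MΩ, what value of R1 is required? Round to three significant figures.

Required fraction k = V_out/V_CC = 0.2877.
Rearranging, R1 = R2·(1−k)/k = 28.2 × 2.476 = 69.82 MΩ.

R1 ≈ 69.8 MΩ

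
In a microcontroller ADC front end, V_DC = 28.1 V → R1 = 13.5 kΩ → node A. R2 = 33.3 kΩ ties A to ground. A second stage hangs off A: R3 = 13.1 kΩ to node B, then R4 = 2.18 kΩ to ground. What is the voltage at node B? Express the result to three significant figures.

V_B ≈ 1.75 V

Looking into the second stage from A: R3 + R4 = 15.28 kΩ appears in parallel with R2.
Effective lower resistance at A: R2 ‖ 15.28 = 10.47 kΩ.
V_A = 28.1 × 10.47/(13.5 + 10.47) = 12.28 V.
V_B = V_A × 0.1427 = 1.751 V.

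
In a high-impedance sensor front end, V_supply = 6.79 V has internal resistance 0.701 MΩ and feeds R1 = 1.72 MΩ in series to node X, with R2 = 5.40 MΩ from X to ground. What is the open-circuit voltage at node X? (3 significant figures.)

V_th ≈ 4.69 V

R1' = 0.701 + 1.72 = 2.421 MΩ (source resistance + R1).
With X open, the divider is unloaded: V_th = 6.79 × 5.40/7.821 = 4.688 V.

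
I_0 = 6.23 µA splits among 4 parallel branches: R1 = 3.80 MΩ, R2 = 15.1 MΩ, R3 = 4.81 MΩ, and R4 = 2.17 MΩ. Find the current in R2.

Total conductance ΣG = 1/3.80 + 1/15.1 + 1/4.81 + 1/2.17 = 0.9981 (units of 1/MΩ).
By the current-divider rule, I = I_0 · G_k/ΣG = 6.23 × 0.06635 = 0.4134 µA.

I ≈ 0.413 µA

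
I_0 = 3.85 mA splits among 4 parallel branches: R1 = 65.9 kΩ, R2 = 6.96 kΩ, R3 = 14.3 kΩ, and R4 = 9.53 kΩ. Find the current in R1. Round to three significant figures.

ΣG = 1/65.9 + 1/6.96 + 1/14.3 + 1/9.53 = 0.3337.
R1 takes the fraction G_k/ΣG = 0.01517/0.3337 = 0.04547, so I = 3.85 × 0.04547 = 0.1751 mA.

I ≈ 0.175 mA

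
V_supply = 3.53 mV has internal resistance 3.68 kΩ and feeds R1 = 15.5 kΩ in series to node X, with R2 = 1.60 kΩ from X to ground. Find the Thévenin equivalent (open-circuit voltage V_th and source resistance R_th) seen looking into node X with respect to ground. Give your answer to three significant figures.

V_th ≈ 0.272 mV, R_th ≈ 1.48 kΩ

R1' = 3.68 + 15.5 = 19.18 kΩ (source resistance + R1).
Open-circuit (no load on X): V_th = V_supply · R2/(R1' + R2) = 3.53 × 1.60/(19.18 + 1.60) = 0.2718 mV.
With V_supply suppressed (replaced by a short), R_th = R1' ‖ R2 = (19.18 × 1.60)/(19.18 + 1.60) = 1.477 kΩ.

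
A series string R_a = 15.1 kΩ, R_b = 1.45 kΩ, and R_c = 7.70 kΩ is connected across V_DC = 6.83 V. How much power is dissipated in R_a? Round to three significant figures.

P ≈ 1.20 mW

ΣR = 24.25 kΩ → I = 6.83/24.25 = 0.2816 mA.
P = I²R = 0.07933 × 15.1 = 1.198 mW.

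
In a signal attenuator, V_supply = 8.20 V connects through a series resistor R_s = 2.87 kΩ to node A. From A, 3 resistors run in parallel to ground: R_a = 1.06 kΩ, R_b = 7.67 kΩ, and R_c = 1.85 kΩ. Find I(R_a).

Combine the parallel branches: R_p = (1/1.06 + 1/7.67 + 1/1.85)⁻¹ = 0.6195 kΩ.
V_A by voltage divider: V_A = 8.20 × 0.6195/(2.87 + 0.6195) = 1.456 V.
I(R_a) = V_A / R_a = 1.456/1.06 = 1.373 mA.
(Equivalently: I_total = 2.350 mA, then current-divider fraction G_k/ΣG = 0.5844.)

I ≈ 1.37 mA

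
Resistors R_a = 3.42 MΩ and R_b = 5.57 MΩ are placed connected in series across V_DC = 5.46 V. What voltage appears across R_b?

V ≈ 3.38 V

ΣR = 3.42 + 5.57 = 8.990 MΩ.
Voltage divider: V = V_DC · (5.570 / 8.990) = 5.46 × 0.6196 = 3.383 V.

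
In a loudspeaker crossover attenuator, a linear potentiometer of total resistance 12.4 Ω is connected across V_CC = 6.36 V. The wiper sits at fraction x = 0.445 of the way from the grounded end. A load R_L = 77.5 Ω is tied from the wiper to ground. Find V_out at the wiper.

Lower segment x·R_p = 5.518 Ω; upper segment (1−x)·R_p = 6.882 Ω.
R_L loads the lower segment: effective lower R = 5.151 Ω.
Loaded-divider output: V_out = 6.36 × 0.4281 = 2.723 V.

V_out ≈ 2.72 V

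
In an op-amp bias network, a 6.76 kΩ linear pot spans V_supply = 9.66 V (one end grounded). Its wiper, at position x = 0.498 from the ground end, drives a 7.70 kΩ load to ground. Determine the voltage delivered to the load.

V_out ≈ 3.94 V

Split the track: R_lower = x·R_p = 3.366 kΩ, R_upper = (1−x)·R_p = 3.394 kΩ.
Lower segment in parallel with the load: 3.366 ‖ 7.70 = 2.342 kΩ.
Then V_out = V_supply · 2.342/(3.394 + 2.342) = 3.945 V.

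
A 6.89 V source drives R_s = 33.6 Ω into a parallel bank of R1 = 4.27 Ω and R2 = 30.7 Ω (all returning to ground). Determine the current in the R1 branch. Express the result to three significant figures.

Equivalent of the parallel group: R_p = 3.749 Ω.
Node voltage V_A = V_DC · R_p/(R_s + R_p) = 6.89 × 0.1004 = 0.6915 V.
I(R1) = V_A / R1 = 0.6915/4.27 = 0.1620 A.
(Check via current divider: I_total = 0.1845 A; share G_k/ΣG = 0.8779 → same result.)

I ≈ 0.162 A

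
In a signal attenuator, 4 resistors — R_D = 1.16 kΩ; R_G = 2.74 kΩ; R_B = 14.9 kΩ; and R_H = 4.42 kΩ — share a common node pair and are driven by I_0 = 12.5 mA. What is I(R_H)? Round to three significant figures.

I ≈ 1.86 mA

ΣG = 1/1.16 + 1/2.74 + 1/14.9 + 1/4.42 = 1.520.
Current divider: I(R_H) = I_0 · G_k/ΣG = 12.5 × (0.2262/1.520) = 12.5 × 0.1488 = 1.860 mA.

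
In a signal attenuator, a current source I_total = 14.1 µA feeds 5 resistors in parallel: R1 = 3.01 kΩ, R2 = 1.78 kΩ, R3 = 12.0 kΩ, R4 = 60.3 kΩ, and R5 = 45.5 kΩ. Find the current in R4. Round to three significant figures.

Total conductance ΣG = 1/3.01 + 1/1.78 + 1/12.0 + 1/60.3 + 1/45.5 = 1.016 (units of 1/kΩ).
R4 takes the fraction G_k/ΣG = 0.01658/1.016 = 0.01632, so I = 14.1 × 0.01632 = 0.2302 µA.

I ≈ 0.230 µA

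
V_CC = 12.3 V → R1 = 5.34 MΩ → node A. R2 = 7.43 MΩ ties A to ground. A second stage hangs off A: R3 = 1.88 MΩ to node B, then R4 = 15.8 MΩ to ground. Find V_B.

Node A sees R2 in parallel with the series input of stage 2, R3 + R4 = 17.68 MΩ.
Effective lower resistance at A: R2 ‖ 17.68 = 5.231 MΩ.
So V_A = 12.3 × 0.4949 = 6.087 V.
V_B = V_A × 0.8937 = 5.440 V.

V_B ≈ 5.44 V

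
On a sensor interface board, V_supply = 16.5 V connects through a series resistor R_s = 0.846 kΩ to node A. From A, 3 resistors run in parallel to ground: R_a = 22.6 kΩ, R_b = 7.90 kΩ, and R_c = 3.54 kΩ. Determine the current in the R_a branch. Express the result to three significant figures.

I ≈ 0.528 mA

Parallel bank: R_p = 1/(1/22.6 + 1/7.90 + 1/3.54) = 2.206 kΩ.
Node voltage V_A = V_supply · R_p/(R_s + R_p) = 16.5 × 0.7228 = 11.93 V.
Branch current I = V_A/R_a = 11.93/22.6 = 0.5277 mA.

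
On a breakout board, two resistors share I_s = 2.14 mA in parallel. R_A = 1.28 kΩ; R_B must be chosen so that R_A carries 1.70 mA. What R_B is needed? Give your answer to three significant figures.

R_B ≈ 4.95 kΩ

Two-branch current divider: I_A = I_s · R_B/(R_A + R_B).
With f = 0.7944, R_B = R_A · f/(1−f) = 1.28 × 3.864 = 4.945 kΩ.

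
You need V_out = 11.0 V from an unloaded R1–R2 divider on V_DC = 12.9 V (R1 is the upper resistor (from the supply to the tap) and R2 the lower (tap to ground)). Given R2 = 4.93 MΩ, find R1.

R1 ≈ 0.852 MΩ

The divider ratio is R2/(R1+R2) = 11.0/12.9 = 0.8527.
Rearranging, R1 = R2·(1−k)/k = 4.93 × 0.1727 = 0.8515 MΩ.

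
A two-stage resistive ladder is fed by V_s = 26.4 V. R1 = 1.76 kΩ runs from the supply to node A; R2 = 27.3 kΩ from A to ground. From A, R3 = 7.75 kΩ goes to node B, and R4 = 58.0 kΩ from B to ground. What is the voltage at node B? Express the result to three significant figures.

V_B ≈ 21.3 V

The second stage (R3 + R4 = 65.75 kΩ) loads node A in parallel with R2.
Effective lower resistance at A: R2 ‖ 65.75 = 19.29 kΩ.
First divider: V_A = V_s · 19.29/(1.76 + 19.29) = 24.19 V.
Then the unloaded second divider: V_B = V_A × R4/(R3+R4) = 24.19 × 0.8821 = 21.34 V.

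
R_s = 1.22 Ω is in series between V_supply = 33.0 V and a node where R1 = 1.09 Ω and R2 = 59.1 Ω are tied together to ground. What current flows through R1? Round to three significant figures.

Parallel bank: R_p = 1/(1/1.09 + 1/59.1) = 1.070 Ω.
V_A by voltage divider: V_A = 33.0 × 1.070/(1.22 + 1.070) = 15.42 V.
Branch current I = V_A/R1 = 15.42/1.09 = 14.15 A.

I ≈ 14.1 A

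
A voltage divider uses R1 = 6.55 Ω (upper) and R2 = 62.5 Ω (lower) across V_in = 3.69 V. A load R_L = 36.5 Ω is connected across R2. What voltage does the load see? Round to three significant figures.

V_out ≈ 2.87 V

The load sits in parallel with R2, giving an effective lower resistance R2' = R2·R_L/(R2+R_L) = 23.04 Ω.
Now apply the divider: V_out = 3.69 × 0.7787 = 2.873 V.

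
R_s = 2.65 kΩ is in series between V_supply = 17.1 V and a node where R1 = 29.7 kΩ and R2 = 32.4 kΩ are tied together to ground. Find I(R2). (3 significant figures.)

Equivalent of the parallel group: R_p = 15.50 kΩ.
V_A by voltage divider: V_A = 17.1 × 15.50/(2.65 + 15.50) = 14.60 V.
I(R2) = V_A / R2 = 14.60/32.4 = 0.4507 mA.

I ≈ 0.451 mA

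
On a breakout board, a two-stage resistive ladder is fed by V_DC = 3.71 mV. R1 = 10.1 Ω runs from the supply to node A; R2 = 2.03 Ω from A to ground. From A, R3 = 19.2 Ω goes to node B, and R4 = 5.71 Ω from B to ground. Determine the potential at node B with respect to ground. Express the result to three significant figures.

V_B ≈ 0.133 mV

The second stage (R3 + R4 = 24.91 Ω) loads node A in parallel with R2.
R2 ‖ (R3+R4) = 1.877 Ω.
V_A = 3.71 × 1.877/(10.1 + 1.877) = 0.5814 mV.
Stage 2 is unloaded, so V_B = V_A · R4/(R3+R4) = 0.5814 × 5.71/24.91 = 0.1333 mV.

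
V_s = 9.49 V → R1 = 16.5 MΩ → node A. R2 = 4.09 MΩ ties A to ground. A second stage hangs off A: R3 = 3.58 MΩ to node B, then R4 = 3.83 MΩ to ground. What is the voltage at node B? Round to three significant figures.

V_B ≈ 0.676 V

Looking into the second stage from A: R3 + R4 = 7.410 MΩ appears in parallel with R2.
R2 ‖ (R3+R4) = 2.635 MΩ.
First divider: V_A = V_s · 2.635/(16.5 + 2.635) = 1.307 V.
Stage 2 is unloaded, so V_B = V_A · R4/(R3+R4) = 1.307 × 3.83/7.410 = 0.6755 V.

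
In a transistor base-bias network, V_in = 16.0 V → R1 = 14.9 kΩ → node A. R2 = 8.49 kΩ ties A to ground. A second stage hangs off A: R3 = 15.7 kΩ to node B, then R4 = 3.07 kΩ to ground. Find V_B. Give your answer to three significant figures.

V_B ≈ 0.737 V

Node A sees R2 in parallel with the series input of stage 2, R3 + R4 = 18.77 kΩ.
R2 ‖ (R3+R4) = 5.846 kΩ.
V_A = 16.0 × 5.846/(14.9 + 5.846) = 4.509 V.
V_B = V_A × 0.1636 = 0.7374 V.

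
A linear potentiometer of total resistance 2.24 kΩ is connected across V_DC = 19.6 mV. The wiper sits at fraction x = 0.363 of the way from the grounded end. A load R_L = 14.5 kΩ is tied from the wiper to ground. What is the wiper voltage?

Lower segment x·R_p = 0.8131 kΩ; upper segment (1−x)·R_p = 1.427 kΩ.
(x·R_p) ‖ R_L = 0.7699 kΩ.
Then V_out = V_DC · 0.7699/(1.427 + 0.7699) = 6.869 mV.

V_out ≈ 6.87 mV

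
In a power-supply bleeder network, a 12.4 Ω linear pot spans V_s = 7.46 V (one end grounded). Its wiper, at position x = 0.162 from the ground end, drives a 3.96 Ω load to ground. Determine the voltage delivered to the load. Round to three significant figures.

V_out ≈ 0.848 V

Split the track: R_lower = x·R_p = 2.009 Ω, R_upper = (1−x)·R_p = 10.39 Ω.
R_L loads the lower segment: effective lower R = 1.333 Ω.
Loaded-divider output: V_out = 7.46 × 0.1137 = 0.8480 V.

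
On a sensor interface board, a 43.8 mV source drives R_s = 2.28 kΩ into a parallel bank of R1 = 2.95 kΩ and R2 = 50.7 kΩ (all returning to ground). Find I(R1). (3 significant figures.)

Combine the parallel branches: R_p = (1/2.95 + 1/50.7)⁻¹ = 2.788 kΩ.
V_A = 43.8 × 2.788/5.068 = 24.09 mV.
Branch current I = V_A/R1 = 24.09/2.95 = 8.168 µA.

I ≈ 8.17 µA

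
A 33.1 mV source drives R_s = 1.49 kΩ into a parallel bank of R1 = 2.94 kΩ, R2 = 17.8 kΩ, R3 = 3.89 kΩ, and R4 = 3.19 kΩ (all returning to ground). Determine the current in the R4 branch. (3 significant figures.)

Parallel bank: R_p = 1/(1/2.94 + 1/17.8 + 1/3.89 + 1/3.19) = 1.034 kΩ.
Node voltage V_A = V_supply · R_p/(R_s + R_p) = 33.1 × 0.4097 = 13.56 mV.
I(R4) = V_A / R4 = 13.56/3.19 = 4.251 µA.

I ≈ 4.25 µA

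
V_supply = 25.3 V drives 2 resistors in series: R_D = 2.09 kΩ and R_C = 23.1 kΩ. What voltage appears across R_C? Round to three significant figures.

Series total: ΣR = 2.09 + 23.1 = 25.19 kΩ.
V = V_supply · R/ΣR = 25.3 × 0.9170 = 23.20 V.

V ≈ 23.2 V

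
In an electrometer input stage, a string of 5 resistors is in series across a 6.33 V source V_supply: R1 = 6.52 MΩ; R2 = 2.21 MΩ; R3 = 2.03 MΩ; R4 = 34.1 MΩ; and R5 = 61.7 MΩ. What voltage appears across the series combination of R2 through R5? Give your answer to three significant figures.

V ≈ 5.94 V

Series total: ΣR = 6.52 + 2.21 + 2.03 + 34.1 + 61.7 = 106.6 MΩ.
R_{R2..R5} = 2.21 + 2.03 + 34.1 + 61.7 = 100.0 MΩ.
Voltage divider: V = V_supply · (100.0 / 106.6) = 6.33 × 0.9388 = 5.943 V.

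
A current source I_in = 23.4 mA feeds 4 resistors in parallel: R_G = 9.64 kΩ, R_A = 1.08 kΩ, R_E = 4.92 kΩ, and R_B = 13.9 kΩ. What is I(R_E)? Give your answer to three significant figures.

I ≈ 3.64 mA

Conductances: ΣG = 1/9.64 + 1/1.08 + 1/4.92 + 1/13.9 = 1.305 (1/kΩ).
Current divider: I(R_E) = I_in · G_k/ΣG = 23.4 × (0.2033/1.305) = 23.4 × 0.1558 = 3.645 mA.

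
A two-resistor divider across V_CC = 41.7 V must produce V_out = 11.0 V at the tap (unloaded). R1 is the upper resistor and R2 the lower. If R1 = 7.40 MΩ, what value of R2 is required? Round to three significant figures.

V_out/V_CC = R2/(R1+R2) = 0.2638.
Rearranging, R2 = R1·k/(1−k) = 7.40 × 0.3583 = 2.651 MΩ.

R2 ≈ 2.65 MΩ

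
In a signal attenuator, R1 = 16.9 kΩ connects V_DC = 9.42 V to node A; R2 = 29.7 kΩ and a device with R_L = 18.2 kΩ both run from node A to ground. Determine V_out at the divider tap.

R2 ‖ R_L = (29.7 × 18.2)/(29.7 + 18.2) = 11.28 kΩ.
Voltage divider with the loaded lower leg: V_out = 9.42 × 11.28/(16.9 + 11.28) = 9.42 × 0.4004 = 3.772 V.
(Unloaded it would be 6.00 V; the load pulls it down.)

V_out ≈ 3.77 V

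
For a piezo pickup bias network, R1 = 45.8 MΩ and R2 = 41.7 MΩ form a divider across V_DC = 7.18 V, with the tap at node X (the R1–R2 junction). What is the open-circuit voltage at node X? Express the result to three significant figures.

Open-circuit (no load on X): V_th = V_DC · R2/(R1 + R2) = 7.18 × 41.7/(45.80 + 41.7) = 3.422 V.

V_th ≈ 3.42 V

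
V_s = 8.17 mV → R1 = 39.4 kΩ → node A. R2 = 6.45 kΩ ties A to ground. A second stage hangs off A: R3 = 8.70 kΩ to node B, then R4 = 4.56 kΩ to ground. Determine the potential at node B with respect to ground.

Node A sees R2 in parallel with the series input of stage 2, R3 + R4 = 13.26 kΩ.
Effective lower resistance at A: R2 ‖ 13.26 = 4.339 kΩ.
So V_A = 8.17 × 0.09921 = 0.8105 mV.
Then the unloaded second divider: V_B = V_A × R4/(R3+R4) = 0.8105 × 0.3439 = 0.2787 mV.

V_B ≈ 0.279 mV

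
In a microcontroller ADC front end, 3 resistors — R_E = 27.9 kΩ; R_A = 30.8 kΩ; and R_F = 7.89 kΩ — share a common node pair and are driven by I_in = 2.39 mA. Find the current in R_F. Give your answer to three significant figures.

I ≈ 1.55 mA

Conductances: ΣG = 1/27.9 + 1/30.8 + 1/7.89 = 0.1951 (1/kΩ).
Current divider: I(R_F) = I_in · G_k/ΣG = 2.39 × (0.1267/0.1951) = 2.39 × 0.6498 = 1.553 mA.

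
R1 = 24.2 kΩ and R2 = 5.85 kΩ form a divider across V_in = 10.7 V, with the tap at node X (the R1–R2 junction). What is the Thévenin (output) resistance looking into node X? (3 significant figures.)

With V_in suppressed (replaced by a short), R_th = R1 ‖ R2 = (24.20 × 5.85)/(24.20 + 5.85) = 4.711 kΩ.

R_th ≈ 4.71 kΩ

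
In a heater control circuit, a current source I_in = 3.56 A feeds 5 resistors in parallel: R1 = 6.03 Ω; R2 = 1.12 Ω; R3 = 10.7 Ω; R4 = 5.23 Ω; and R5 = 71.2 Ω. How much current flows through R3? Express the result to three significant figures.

I ≈ 0.245 A

Total conductance ΣG = 1/6.03 + 1/1.12 + 1/10.7 + 1/5.23 + 1/71.2 = 1.357 (units of 1/Ω).
R3 takes the fraction G_k/ΣG = 0.09346/1.357 = 0.06885, so I = 3.56 × 0.06885 = 0.2451 A.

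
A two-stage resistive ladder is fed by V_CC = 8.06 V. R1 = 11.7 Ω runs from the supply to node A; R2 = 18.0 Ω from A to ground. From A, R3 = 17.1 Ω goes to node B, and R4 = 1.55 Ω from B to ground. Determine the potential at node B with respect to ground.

V_B ≈ 0.294 V

The second stage (R3 + R4 = 18.65 Ω) loads node A in parallel with R2.
Effective lower resistance at A: R2 ‖ 18.65 = 9.160 Ω.
So V_A = 8.06 × 0.4391 = 3.539 V.
V_B = V_A × 0.08311 = 0.2941 V.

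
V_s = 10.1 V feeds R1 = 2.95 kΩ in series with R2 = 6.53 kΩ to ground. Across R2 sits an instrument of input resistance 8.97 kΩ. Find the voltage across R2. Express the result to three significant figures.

V_out ≈ 5.67 V

R2 ‖ R_L = (6.53 × 8.97)/(6.53 + 8.97) = 3.779 kΩ.
Voltage divider with the loaded lower leg: V_out = 10.1 × 3.779/(2.95 + 3.779) = 10.1 × 0.5616 = 5.672 V.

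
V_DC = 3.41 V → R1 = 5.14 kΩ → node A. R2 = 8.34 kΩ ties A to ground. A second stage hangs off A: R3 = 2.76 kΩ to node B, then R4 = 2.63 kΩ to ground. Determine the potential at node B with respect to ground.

Looking into the second stage from A: R3 + R4 = 5.390 kΩ appears in parallel with R2.
Effective lower resistance at A: R2 ‖ 5.390 = 3.274 kΩ.
V_A = 3.41 × 3.274/(5.14 + 3.274) = 1.327 V.
Then the unloaded second divider: V_B = V_A × R4/(R3+R4) = 1.327 × 0.4879 = 0.6474 V.

V_B ≈ 0.647 V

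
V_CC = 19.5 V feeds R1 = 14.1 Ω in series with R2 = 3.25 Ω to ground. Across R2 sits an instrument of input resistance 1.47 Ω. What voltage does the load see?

V_out ≈ 1.31 V

R2 ‖ R_L = (3.25 × 1.47)/(3.25 + 1.47) = 1.012 Ω.
Now apply the divider: V_out = 19.5 × 0.06698 = 1.306 V.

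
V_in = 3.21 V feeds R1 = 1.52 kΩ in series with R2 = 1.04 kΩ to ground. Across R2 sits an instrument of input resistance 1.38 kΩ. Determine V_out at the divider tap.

First combine the lower leg with the load: R2 ‖ R_L = 0.5931 kΩ.
Then V_out = V_in · R2'/(R1 + R2') = 3.21 × 0.5931/2.113 = 0.9009 V.
(Unloaded it would be 1.30 V; the load pulls it down.)

V_out ≈ 0.901 V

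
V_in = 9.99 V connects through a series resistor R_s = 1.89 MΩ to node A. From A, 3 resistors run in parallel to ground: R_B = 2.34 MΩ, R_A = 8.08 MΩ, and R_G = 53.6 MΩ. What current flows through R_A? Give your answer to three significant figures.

I ≈ 0.595 µA

Combine the parallel branches: R_p = (1/2.34 + 1/8.08 + 1/53.6)⁻¹ = 1.755 MΩ.
V_A by voltage divider: V_A = 9.99 × 1.755/(1.89 + 1.755) = 4.810 V.
Branch current I = V_A/R_A = 4.810/8.08 = 0.5953 µA.
(Check via current divider: I_total = 2.741 µA; share G_k/ΣG = 0.2172 → same result.)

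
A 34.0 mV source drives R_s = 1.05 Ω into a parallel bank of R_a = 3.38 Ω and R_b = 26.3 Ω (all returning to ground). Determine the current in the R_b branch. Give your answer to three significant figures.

Equivalent of the parallel group: R_p = 2.995 Ω.
V_A by voltage divider: V_A = 34.0 × 2.995/(1.05 + 2.995) = 25.17 mV.
Branch current I = V_A/R_b = 25.17/26.3 = 0.9572 mA.

I ≈ 0.957 mA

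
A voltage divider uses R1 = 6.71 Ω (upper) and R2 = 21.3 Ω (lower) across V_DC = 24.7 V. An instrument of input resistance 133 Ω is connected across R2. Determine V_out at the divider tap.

V_out ≈ 18.1 V

R2 ‖ R_L = (21.3 × 133)/(21.3 + 133) = 18.36 Ω.
Voltage divider with the loaded lower leg: V_out = 24.7 × 18.36/(6.71 + 18.36) = 24.7 × 0.7323 = 18.09 V.
(Unloaded it would be 18.8 V; the load pulls it down.)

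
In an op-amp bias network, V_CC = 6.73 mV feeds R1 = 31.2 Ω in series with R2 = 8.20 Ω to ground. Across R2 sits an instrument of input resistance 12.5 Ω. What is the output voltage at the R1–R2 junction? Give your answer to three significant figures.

R2 ‖ R_L = (8.20 × 12.5)/(8.20 + 12.5) = 4.952 Ω.
Now apply the divider: V_out = 6.73 × 0.1370 = 0.9218 mV.
(Unloaded it would be 1.40 mV; the load pulls it down.)

V_out ≈ 0.922 mV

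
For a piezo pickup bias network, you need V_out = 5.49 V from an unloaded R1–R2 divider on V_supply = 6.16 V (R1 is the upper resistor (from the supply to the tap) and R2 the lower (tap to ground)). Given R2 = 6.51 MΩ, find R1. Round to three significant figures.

V_out/V_supply = R2/(R1+R2) = 0.8912.
So R1 = R2 · (V_supply/V_out − 1) = 6.51 × (6.16/5.49 − 1) = 6.51 × 0.1220 = 0.7945 MΩ.

R1 ≈ 0.794 MΩ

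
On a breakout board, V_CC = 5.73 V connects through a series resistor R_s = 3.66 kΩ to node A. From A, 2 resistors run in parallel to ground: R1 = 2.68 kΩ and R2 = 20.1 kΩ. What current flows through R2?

I ≈ 0.112 mA

Equivalent of the parallel group: R_p = 2.365 kΩ.
Node voltage V_A = V_CC · R_p/(R_s + R_p) = 5.73 × 0.3925 = 2.249 V.
I(R2) = V_A / R2 = 2.249/20.1 = 0.1119 mA.
(Check via current divider: I_total = 0.9511 mA; share G_k/ΣG = 0.1176 → same result.)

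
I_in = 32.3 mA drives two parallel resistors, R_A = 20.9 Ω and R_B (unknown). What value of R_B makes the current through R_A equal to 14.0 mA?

R_B ≈ 16.0 Ω

Two-branch current divider: I_A = I_in · R_B/(R_A + R_B).
With f = 0.4334, R_B = R_A · f/(1−f) = 20.9 × 0.7650 = 15.99 Ω.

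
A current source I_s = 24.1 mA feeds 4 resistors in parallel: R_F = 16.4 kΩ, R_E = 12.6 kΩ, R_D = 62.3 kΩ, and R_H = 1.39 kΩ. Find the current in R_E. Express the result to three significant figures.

Total conductance ΣG = 1/16.4 + 1/12.6 + 1/62.3 + 1/1.39 = 0.8758 (units of 1/kΩ).
By the current-divider rule, I = I_s · G_k/ΣG = 24.1 × 0.09062 = 2.184 mA.

I ≈ 2.18 mA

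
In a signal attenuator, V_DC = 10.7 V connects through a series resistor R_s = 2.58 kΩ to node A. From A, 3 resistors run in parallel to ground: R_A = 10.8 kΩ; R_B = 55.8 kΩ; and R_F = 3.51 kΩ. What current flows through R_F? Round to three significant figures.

I ≈ 1.51 mA

Equivalent of the parallel group: R_p = 2.529 kΩ.
Node voltage V_A = V_DC · R_p/(R_s + R_p) = 10.7 × 0.4950 = 5.297 V.
I(R_F) = V_A / R_F = 5.297/3.51 = 1.509 mA.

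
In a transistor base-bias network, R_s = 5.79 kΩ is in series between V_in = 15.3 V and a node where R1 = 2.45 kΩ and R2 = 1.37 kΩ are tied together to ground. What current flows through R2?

Parallel bank: R_p = 1/(1/2.45 + 1/1.37) = 0.8787 kΩ.
Node voltage V_A = V_in · R_p/(R_s + R_p) = 15.3 × 0.1318 = 2.016 V.
I(R2) = V_A / R2 = 2.016/1.37 = 1.471 mA.

I ≈ 1.47 mA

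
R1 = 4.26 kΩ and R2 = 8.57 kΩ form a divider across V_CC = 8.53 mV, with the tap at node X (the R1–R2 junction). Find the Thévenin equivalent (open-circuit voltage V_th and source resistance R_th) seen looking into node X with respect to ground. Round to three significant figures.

Open-circuit (no load on X): V_th = V_CC · R2/(R1 + R2) = 8.53 × 8.57/(4.260 + 8.57) = 5.698 mV.
Looking into X with the source shorted: R_th = R1·R2/(R1+R2) = 4.260 × 8.57/12.83 = 2.846 kΩ.

V_th ≈ 5.70 mV, R_th ≈ 2.85 kΩ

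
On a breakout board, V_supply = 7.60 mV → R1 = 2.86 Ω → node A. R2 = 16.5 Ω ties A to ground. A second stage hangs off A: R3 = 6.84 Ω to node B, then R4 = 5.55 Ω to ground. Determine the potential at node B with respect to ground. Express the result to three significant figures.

V_B ≈ 2.42 mV

The second stage (R3 + R4 = 12.39 Ω) loads node A in parallel with R2.
R2 ‖ (R3+R4) = 7.076 Ω.
So V_A = 7.60 × 0.7122 = 5.412 mV.
V_B = V_A × 0.4479 = 2.424 mV.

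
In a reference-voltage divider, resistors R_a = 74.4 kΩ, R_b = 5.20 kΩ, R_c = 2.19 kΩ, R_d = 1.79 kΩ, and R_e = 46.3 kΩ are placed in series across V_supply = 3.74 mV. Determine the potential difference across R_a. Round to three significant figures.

Series total: ΣR = 74.4 + 5.20 + 2.19 + 1.79 + 46.3 = 129.9 kΩ.
V = V_supply · R/ΣR = 3.74 × 0.5728 = 2.142 mV.

V ≈ 2.14 mV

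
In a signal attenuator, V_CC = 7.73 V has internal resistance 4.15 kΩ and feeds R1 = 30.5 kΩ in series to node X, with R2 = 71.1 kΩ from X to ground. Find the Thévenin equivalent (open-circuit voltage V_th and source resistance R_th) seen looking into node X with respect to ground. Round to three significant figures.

R1' = 4.15 + 30.5 = 34.65 kΩ (source resistance + R1).
Open-circuit (no load on X): V_th = V_CC · R2/(R1' + R2) = 7.73 × 71.1/(34.65 + 71.1) = 5.197 V.
Looking into X with the source shorted: R_th = R1'·R2/(R1'+R2) = 34.65 × 71.1/105.8 = 23.30 kΩ.

V_th ≈ 5.20 V, R_th ≈ 23.3 kΩ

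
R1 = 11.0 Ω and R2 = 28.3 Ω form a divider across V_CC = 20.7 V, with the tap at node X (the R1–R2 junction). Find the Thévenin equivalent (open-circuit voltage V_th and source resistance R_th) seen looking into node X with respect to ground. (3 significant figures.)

With X open, the divider is unloaded: V_th = 20.7 × 28.3/39.30 = 14.91 V.
Zeroing V_CC shorts the top of R1 to ground, so R_th = R1 ‖ R2 = 7.921 Ω.

V_th ≈ 14.9 V, R_th ≈ 7.92 Ω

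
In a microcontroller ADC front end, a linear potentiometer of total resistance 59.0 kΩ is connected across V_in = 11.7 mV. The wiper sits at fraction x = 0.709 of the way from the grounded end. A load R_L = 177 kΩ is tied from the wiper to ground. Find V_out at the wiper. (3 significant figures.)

V_out ≈ 7.76 mV

The pot divides into 17.17 kΩ above the wiper and 41.83 kΩ below.
R_L loads the lower segment: effective lower R = 33.83 kΩ.
Then V_out = V_in · 33.83/(17.17 + 33.83) = 7.762 mV.
(Unloaded: V_out = x·V_in = 8.30 mV.)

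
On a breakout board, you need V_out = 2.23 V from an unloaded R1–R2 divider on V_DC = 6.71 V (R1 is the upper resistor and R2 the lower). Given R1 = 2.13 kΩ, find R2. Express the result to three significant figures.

R2 ≈ 1.06 kΩ

V_out/V_DC = R2/(R1+R2) = 0.3323.
R2 = R1 · 0.3323/(1 − 0.3323) = 1.060 kΩ.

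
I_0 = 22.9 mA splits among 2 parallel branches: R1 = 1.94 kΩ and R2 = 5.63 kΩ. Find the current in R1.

I ≈ 17.0 mA

For two parallel branches, I_k = I_0 · (other R)/(sum of R).
I(R1) = 22.9 × 5.63/(1.94 + 5.63) = 22.9 × 0.7437 = 17.03 mA.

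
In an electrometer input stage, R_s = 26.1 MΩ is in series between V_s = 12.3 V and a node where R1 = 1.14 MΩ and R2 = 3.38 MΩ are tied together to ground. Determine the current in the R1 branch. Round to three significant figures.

I ≈ 0.341 µA

Parallel bank: R_p = 1/(1/1.14 + 1/3.38) = 0.8525 MΩ.
V_A by voltage divider: V_A = 12.3 × 0.8525/(26.1 + 0.8525) = 0.3890 V.
Branch current I = V_A/R1 = 0.3890/1.14 = 0.3413 µA.
(Equivalently: I_total = 0.4564 µA, then current-divider fraction G_k/ΣG = 0.7478.)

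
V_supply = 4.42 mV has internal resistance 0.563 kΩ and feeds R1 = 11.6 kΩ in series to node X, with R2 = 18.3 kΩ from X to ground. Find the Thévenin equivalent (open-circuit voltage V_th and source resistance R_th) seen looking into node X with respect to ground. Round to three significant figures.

V_th ≈ 2.66 mV, R_th ≈ 7.31 kΩ

R1' = 0.563 + 11.6 = 12.16 kΩ (source resistance + R1).
Open-circuit (no load on X): V_th = V_supply · R2/(R1' + R2) = 4.42 × 18.3/(12.16 + 18.3) = 2.655 mV.
Zeroing V_supply shorts the top of R1' to ground, so R_th = R1' ‖ R2 = 7.307 kΩ.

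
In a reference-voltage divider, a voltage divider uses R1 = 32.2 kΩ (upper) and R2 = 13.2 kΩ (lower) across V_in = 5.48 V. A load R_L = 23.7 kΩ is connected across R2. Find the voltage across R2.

V_out ≈ 1.14 V

First combine the lower leg with the load: R2 ‖ R_L = 8.478 kΩ.
Voltage divider with the loaded lower leg: V_out = 5.48 × 8.478/(32.2 + 8.478) = 5.48 × 0.2084 = 1.142 V.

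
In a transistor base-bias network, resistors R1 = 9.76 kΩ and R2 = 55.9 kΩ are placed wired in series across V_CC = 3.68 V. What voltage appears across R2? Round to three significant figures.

Series total: ΣR = 9.76 + 55.9 = 65.66 kΩ.
Voltage divider: V = V_CC · (55.90 / 65.66) = 3.68 × 0.8514 = 3.133 V.

V ≈ 3.13 V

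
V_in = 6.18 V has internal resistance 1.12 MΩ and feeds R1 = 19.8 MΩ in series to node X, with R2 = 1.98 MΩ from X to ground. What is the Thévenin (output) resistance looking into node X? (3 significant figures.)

R_th ≈ 1.81 MΩ

R1' = 1.12 + 19.8 = 20.92 MΩ (source resistance + R1).
With V_in suppressed (replaced by a short), R_th = R1' ‖ R2 = (20.92 × 1.98)/(20.92 + 1.98) = 1.809 MΩ.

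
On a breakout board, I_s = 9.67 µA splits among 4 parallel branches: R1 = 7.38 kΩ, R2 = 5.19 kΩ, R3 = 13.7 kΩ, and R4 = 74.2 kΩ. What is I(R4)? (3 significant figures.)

I ≈ 0.314 µA

Total conductance ΣG = 1/7.38 + 1/5.19 + 1/13.7 + 1/74.2 = 0.4146 (units of 1/kΩ).
By the current-divider rule, I = I_s · G_k/ΣG = 9.67 × 0.03250 = 0.3143 µA.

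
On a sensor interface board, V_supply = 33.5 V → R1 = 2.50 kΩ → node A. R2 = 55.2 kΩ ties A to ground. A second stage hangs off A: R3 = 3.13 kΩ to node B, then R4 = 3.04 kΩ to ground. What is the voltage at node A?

V_A ≈ 23.1 V

Node A sees R2 in parallel with the series input of stage 2, R3 + R4 = 6.170 kΩ.
Effective lower resistance at A: R2 ‖ 6.170 = 5.550 kΩ.
First divider: V_A = V_supply · 5.550/(2.50 + 5.550) = 23.10 V.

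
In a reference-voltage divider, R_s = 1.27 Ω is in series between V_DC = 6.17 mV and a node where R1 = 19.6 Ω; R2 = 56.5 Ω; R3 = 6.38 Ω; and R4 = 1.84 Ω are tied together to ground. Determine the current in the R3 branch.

Equivalent of the parallel group: R_p = 1.300 Ω.
V_A = 6.17 × 1.300/2.570 = 3.122 mV.
Branch current I = V_A/R3 = 3.122/6.38 = 0.4893 mA.

I ≈ 0.489 mA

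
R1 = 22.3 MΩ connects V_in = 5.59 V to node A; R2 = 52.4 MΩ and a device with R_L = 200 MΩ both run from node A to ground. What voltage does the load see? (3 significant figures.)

First combine the lower leg with the load: R2 ‖ R_L = 41.52 MΩ.
Now apply the divider: V_out = 5.59 × 0.6506 = 3.637 V.

V_out ≈ 3.64 V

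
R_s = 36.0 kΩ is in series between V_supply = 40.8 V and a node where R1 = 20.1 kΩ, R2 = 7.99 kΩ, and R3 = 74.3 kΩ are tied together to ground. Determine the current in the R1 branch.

Combine the parallel branches: R_p = (1/20.1 + 1/7.99 + 1/74.3)⁻¹ = 5.309 kΩ.
V_A by voltage divider: V_A = 40.8 × 5.309/(36.0 + 5.309) = 5.243 V.
Branch current I = V_A/R1 = 5.243/20.1 = 0.2609 mA.

I ≈ 0.261 mA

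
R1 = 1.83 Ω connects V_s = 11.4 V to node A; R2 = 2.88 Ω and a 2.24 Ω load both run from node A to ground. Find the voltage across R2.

R2 ‖ R_L = (2.88 × 2.24)/(2.88 + 2.24) = 1.260 Ω.
Now apply the divider: V_out = 11.4 × 0.4078 = 4.649 V.

V_out ≈ 4.65 V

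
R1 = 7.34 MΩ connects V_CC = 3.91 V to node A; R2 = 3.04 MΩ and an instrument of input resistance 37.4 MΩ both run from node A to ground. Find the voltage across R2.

First combine the lower leg with the load: R2 ‖ R_L = 2.811 MΩ.
Then V_out = V_CC · R2'/(R1 + R2') = 3.91 × 2.811/10.15 = 1.083 V.

V_out ≈ 1.08 V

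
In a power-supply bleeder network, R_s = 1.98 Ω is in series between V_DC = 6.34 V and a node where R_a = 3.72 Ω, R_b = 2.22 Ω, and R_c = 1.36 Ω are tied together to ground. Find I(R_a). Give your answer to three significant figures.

Combine the parallel branches: R_p = (1/3.72 + 1/2.22 + 1/1.36)⁻¹ = 0.6875 Ω.
V_A = 6.34 × 0.6875/2.667 = 1.634 V.
I(R_a) = V_A / R_a = 1.634/3.72 = 0.4392 A.

I ≈ 0.439 A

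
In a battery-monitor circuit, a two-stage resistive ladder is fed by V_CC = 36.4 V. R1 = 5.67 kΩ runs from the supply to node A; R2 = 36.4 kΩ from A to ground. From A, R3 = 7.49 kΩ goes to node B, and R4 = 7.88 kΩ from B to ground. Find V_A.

V_A ≈ 23.9 V

Node A sees R2 in parallel with the series input of stage 2, R3 + R4 = 15.37 kΩ.
R2 ‖ (R3+R4) = 10.81 kΩ.
V_A = 36.4 × 10.81/(5.67 + 10.81) = 23.87 V.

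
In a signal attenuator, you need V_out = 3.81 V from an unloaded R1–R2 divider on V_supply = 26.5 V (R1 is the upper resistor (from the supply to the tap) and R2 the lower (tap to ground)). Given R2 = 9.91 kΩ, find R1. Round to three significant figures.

The divider ratio is R2/(R1+R2) = 3.81/26.5 = 0.1438.
So R1 = R2 · (V_supply/V_out − 1) = 9.91 × (26.5/3.81 − 1) = 9.91 × 5.955 = 59.02 kΩ.

R1 ≈ 59.0 kΩ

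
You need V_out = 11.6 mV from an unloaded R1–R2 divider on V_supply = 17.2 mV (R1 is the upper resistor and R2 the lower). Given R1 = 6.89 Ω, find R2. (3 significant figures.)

The divider ratio is R2/(R1+R2) = 11.6/17.2 = 0.6744.
So R2 = R1 · V_out/(V_supply − V_out) = 6.89 × 11.6/(17.2 − 11.6) = 6.89 × 2.071 = 14.27 Ω.

R2 ≈ 14.3 Ω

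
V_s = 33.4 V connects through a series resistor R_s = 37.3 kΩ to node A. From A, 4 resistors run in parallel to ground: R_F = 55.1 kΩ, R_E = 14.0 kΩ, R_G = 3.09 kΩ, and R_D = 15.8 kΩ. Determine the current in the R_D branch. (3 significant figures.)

Equivalent of the parallel group: R_p = 2.099 kΩ.
Node voltage V_A = V_s · R_p/(R_s + R_p) = 33.4 × 0.05327 = 1.779 V.
Branch current I = V_A/R_D = 1.779/15.8 = 0.1126 mA.

I ≈ 0.113 mA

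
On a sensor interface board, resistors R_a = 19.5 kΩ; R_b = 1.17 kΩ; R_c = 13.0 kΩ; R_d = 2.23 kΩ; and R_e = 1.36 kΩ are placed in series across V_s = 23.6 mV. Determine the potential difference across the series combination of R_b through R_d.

V ≈ 10.4 mV

Total series resistance ΣR = 19.5 + 1.17 + 13.0 + 2.23 + 1.36 = 37.26 kΩ.
R_{R_b..R_d} = 1.17 + 13.0 + 2.23 = 16.40 kΩ.
V = V_s · R/ΣR = 23.6 × 0.4402 = 10.39 mV.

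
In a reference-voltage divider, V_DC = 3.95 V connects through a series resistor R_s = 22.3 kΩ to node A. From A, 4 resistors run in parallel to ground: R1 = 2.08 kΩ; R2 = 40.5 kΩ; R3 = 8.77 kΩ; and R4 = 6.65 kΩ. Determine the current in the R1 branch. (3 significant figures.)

I ≈ 0.105 mA

Equivalent of the parallel group: R_p = 1.299 kΩ.
V_A = 3.95 × 1.299/23.60 = 0.2174 V.
Branch current I = V_A/R1 = 0.2174/2.08 = 0.1045 mA.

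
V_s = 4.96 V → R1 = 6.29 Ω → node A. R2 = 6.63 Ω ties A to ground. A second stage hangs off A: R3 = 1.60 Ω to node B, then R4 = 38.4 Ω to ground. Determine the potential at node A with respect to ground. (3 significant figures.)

V_A ≈ 2.36 V

The second stage (R3 + R4 = 40.00 Ω) loads node A in parallel with R2.
Effective lower resistance at A: R2 ‖ 40.00 = 5.687 Ω.
V_A = 4.96 × 5.687/(6.29 + 5.687) = 2.355 V.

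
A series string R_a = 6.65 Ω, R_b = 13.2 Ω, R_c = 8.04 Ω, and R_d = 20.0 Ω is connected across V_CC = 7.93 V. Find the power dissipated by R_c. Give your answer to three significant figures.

ΣR = 47.89 Ω → I = 7.93/47.89 = 0.1656 A.
V(R_c) = I·R = 1.331 V; P = V·I = 1.331 × 0.1656 = 0.2205 W.

P ≈ 0.220 W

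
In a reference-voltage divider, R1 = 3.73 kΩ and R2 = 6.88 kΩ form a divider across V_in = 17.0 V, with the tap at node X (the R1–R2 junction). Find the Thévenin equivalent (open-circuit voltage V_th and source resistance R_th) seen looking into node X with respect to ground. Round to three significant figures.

V_th ≈ 11.0 V, R_th ≈ 2.42 kΩ

V_th is the unloaded tap voltage: V_in · R2/(R1+R2) = 17.0 × 0.6484 = 11.02 V.
With V_in suppressed (replaced by a short), R_th = R1 ‖ R2 = (3.730 × 6.88)/(3.730 + 6.88) = 2.419 kΩ.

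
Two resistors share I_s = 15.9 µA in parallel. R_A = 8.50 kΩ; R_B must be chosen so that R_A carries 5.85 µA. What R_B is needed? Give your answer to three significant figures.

R_B ≈ 4.95 kΩ

Two-branch current divider: I_A = I_s · R_B/(R_A + R_B).
5.85/15.9 = R_B/(R_A + R_B) → R_B = R_A · (0.3679)/(1 − 0.3679) = 8.50 × 0.5821 = 4.948 kΩ.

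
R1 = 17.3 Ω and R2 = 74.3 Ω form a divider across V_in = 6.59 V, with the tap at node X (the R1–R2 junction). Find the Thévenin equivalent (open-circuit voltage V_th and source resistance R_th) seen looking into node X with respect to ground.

Open-circuit (no load on X): V_th = V_in · R2/(R1 + R2) = 6.59 × 74.3/(17.30 + 74.3) = 5.345 V.
Looking into X with the source shorted: R_th = R1·R2/(R1+R2) = 17.30 × 74.3/91.60 = 14.03 Ω.

V_th ≈ 5.35 V, R_th ≈ 14.0 Ω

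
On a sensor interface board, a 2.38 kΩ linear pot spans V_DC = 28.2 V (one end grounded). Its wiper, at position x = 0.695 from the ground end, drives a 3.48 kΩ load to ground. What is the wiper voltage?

Lower segment x·R_p = 1.654 kΩ; upper segment (1−x)·R_p = 0.7259 kΩ.
Lower segment in parallel with the load: 1.654 ‖ 3.48 = 1.121 kΩ.
V_out = 28.2 × 1.121/(0.7259 + 1.121) = 17.12 V.
(Unloaded: V_out = x·V_DC = 19.6 V.)

V_out ≈ 17.1 V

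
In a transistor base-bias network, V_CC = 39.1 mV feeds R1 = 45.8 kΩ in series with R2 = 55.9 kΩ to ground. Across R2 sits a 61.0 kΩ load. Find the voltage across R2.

V_out ≈ 15.2 mV

The load sits in parallel with R2, giving an effective lower resistance R2' = R2·R_L/(R2+R_L) = 29.17 kΩ.
Now apply the divider: V_out = 39.1 × 0.3891 = 15.21 mV.
(Unloaded it would be 21.5 mV; the load pulls it down.)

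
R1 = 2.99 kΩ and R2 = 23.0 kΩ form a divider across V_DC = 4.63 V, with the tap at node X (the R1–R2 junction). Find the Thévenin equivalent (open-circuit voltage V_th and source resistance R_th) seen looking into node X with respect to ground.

Open-circuit (no load on X): V_th = V_DC · R2/(R1 + R2) = 4.63 × 23.0/(2.990 + 23.0) = 4.097 V.
With V_DC suppressed (replaced by a short), R_th = R1 ‖ R2 = (2.990 × 23.0)/(2.990 + 23.0) = 2.646 kΩ.

V_th ≈ 4.10 V, R_th ≈ 2.65 kΩ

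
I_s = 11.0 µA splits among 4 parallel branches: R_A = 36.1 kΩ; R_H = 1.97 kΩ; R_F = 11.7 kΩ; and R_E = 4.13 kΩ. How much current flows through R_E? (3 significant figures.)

I ≈ 3.09 µA

Conductances: ΣG = 1/36.1 + 1/1.97 + 1/11.7 + 1/4.13 = 0.8629 (1/kΩ).
By the current-divider rule, I = I_s · G_k/ΣG = 11.0 × 0.2806 = 3.087 µA.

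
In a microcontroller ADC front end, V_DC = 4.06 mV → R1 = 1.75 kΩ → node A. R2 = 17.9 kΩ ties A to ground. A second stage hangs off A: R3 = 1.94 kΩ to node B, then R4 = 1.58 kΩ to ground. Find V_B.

V_B ≈ 1.14 mV

The second stage (R3 + R4 = 3.520 kΩ) loads node A in parallel with R2.
R2 ‖ (R3+R4) = 2.942 kΩ.
So V_A = 4.06 × 0.6270 = 2.546 mV.
V_B = V_A × 0.4489 = 1.143 mV.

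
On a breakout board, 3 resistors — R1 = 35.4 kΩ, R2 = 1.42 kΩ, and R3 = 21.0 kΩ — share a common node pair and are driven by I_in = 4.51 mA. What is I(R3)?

I ≈ 0.275 mA

ΣG = 1/35.4 + 1/1.42 + 1/21.0 = 0.7801.
R3 takes the fraction G_k/ΣG = 0.04762/0.7801 = 0.06104, so I = 4.51 × 0.06104 = 0.2753 mA.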